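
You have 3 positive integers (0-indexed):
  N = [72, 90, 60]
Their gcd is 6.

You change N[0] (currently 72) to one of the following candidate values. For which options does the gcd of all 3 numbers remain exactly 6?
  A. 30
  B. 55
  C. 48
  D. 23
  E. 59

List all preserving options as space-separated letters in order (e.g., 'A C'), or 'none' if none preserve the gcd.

Answer: C

Derivation:
Old gcd = 6; gcd of others (without N[0]) = 30
New gcd for candidate v: gcd(30, v). Preserves old gcd iff gcd(30, v) = 6.
  Option A: v=30, gcd(30,30)=30 -> changes
  Option B: v=55, gcd(30,55)=5 -> changes
  Option C: v=48, gcd(30,48)=6 -> preserves
  Option D: v=23, gcd(30,23)=1 -> changes
  Option E: v=59, gcd(30,59)=1 -> changes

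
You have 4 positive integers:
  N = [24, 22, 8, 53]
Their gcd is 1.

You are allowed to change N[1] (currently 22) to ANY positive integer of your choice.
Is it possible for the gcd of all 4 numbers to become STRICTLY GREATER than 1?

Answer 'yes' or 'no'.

Current gcd = 1
gcd of all OTHER numbers (without N[1]=22): gcd([24, 8, 53]) = 1
The new gcd after any change is gcd(1, new_value).
This can be at most 1.
Since 1 = old gcd 1, the gcd can only stay the same or decrease.

Answer: no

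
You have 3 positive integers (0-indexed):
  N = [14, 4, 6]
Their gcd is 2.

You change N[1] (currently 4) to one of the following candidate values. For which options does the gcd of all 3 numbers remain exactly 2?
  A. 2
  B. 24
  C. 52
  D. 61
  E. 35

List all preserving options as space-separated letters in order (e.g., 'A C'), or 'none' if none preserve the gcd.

Old gcd = 2; gcd of others (without N[1]) = 2
New gcd for candidate v: gcd(2, v). Preserves old gcd iff gcd(2, v) = 2.
  Option A: v=2, gcd(2,2)=2 -> preserves
  Option B: v=24, gcd(2,24)=2 -> preserves
  Option C: v=52, gcd(2,52)=2 -> preserves
  Option D: v=61, gcd(2,61)=1 -> changes
  Option E: v=35, gcd(2,35)=1 -> changes

Answer: A B C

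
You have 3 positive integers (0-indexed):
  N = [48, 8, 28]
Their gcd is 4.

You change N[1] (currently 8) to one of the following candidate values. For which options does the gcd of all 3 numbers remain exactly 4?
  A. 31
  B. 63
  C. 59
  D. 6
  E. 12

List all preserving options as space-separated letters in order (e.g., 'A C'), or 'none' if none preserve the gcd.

Answer: E

Derivation:
Old gcd = 4; gcd of others (without N[1]) = 4
New gcd for candidate v: gcd(4, v). Preserves old gcd iff gcd(4, v) = 4.
  Option A: v=31, gcd(4,31)=1 -> changes
  Option B: v=63, gcd(4,63)=1 -> changes
  Option C: v=59, gcd(4,59)=1 -> changes
  Option D: v=6, gcd(4,6)=2 -> changes
  Option E: v=12, gcd(4,12)=4 -> preserves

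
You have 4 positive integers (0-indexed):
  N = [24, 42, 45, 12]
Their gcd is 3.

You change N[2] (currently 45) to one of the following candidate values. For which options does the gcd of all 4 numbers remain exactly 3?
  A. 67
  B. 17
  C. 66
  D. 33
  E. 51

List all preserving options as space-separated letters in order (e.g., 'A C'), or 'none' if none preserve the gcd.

Old gcd = 3; gcd of others (without N[2]) = 6
New gcd for candidate v: gcd(6, v). Preserves old gcd iff gcd(6, v) = 3.
  Option A: v=67, gcd(6,67)=1 -> changes
  Option B: v=17, gcd(6,17)=1 -> changes
  Option C: v=66, gcd(6,66)=6 -> changes
  Option D: v=33, gcd(6,33)=3 -> preserves
  Option E: v=51, gcd(6,51)=3 -> preserves

Answer: D E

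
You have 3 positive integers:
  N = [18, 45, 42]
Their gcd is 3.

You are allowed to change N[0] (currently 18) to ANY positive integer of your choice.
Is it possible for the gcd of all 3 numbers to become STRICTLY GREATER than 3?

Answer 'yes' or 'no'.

Answer: no

Derivation:
Current gcd = 3
gcd of all OTHER numbers (without N[0]=18): gcd([45, 42]) = 3
The new gcd after any change is gcd(3, new_value).
This can be at most 3.
Since 3 = old gcd 3, the gcd can only stay the same or decrease.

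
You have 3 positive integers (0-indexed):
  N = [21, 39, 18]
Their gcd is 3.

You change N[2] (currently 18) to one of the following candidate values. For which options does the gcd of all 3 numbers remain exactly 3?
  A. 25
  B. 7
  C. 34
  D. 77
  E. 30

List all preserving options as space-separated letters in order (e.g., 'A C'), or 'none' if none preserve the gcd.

Old gcd = 3; gcd of others (without N[2]) = 3
New gcd for candidate v: gcd(3, v). Preserves old gcd iff gcd(3, v) = 3.
  Option A: v=25, gcd(3,25)=1 -> changes
  Option B: v=7, gcd(3,7)=1 -> changes
  Option C: v=34, gcd(3,34)=1 -> changes
  Option D: v=77, gcd(3,77)=1 -> changes
  Option E: v=30, gcd(3,30)=3 -> preserves

Answer: E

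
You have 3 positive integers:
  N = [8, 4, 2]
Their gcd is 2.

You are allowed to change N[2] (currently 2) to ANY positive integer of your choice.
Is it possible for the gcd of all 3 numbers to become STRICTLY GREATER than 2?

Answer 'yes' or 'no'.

Answer: yes

Derivation:
Current gcd = 2
gcd of all OTHER numbers (without N[2]=2): gcd([8, 4]) = 4
The new gcd after any change is gcd(4, new_value).
This can be at most 4.
Since 4 > old gcd 2, the gcd CAN increase (e.g., set N[2] = 4).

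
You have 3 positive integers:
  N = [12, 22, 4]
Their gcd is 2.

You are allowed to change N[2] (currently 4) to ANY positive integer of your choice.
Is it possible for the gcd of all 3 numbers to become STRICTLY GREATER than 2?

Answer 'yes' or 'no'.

Current gcd = 2
gcd of all OTHER numbers (without N[2]=4): gcd([12, 22]) = 2
The new gcd after any change is gcd(2, new_value).
This can be at most 2.
Since 2 = old gcd 2, the gcd can only stay the same or decrease.

Answer: no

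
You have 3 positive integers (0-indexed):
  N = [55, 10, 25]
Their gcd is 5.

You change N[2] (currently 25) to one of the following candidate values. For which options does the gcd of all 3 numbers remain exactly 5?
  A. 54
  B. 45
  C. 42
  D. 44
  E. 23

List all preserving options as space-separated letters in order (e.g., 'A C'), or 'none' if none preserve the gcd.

Answer: B

Derivation:
Old gcd = 5; gcd of others (without N[2]) = 5
New gcd for candidate v: gcd(5, v). Preserves old gcd iff gcd(5, v) = 5.
  Option A: v=54, gcd(5,54)=1 -> changes
  Option B: v=45, gcd(5,45)=5 -> preserves
  Option C: v=42, gcd(5,42)=1 -> changes
  Option D: v=44, gcd(5,44)=1 -> changes
  Option E: v=23, gcd(5,23)=1 -> changes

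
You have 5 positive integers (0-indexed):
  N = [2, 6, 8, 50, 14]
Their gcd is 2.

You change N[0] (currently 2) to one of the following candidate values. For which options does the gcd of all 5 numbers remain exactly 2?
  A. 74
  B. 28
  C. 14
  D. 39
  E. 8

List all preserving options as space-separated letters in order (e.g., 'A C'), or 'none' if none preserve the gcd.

Answer: A B C E

Derivation:
Old gcd = 2; gcd of others (without N[0]) = 2
New gcd for candidate v: gcd(2, v). Preserves old gcd iff gcd(2, v) = 2.
  Option A: v=74, gcd(2,74)=2 -> preserves
  Option B: v=28, gcd(2,28)=2 -> preserves
  Option C: v=14, gcd(2,14)=2 -> preserves
  Option D: v=39, gcd(2,39)=1 -> changes
  Option E: v=8, gcd(2,8)=2 -> preserves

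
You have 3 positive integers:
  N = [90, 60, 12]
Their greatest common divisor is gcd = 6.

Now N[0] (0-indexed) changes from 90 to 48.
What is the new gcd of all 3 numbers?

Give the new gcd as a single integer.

Numbers: [90, 60, 12], gcd = 6
Change: index 0, 90 -> 48
gcd of the OTHER numbers (without index 0): gcd([60, 12]) = 12
New gcd = gcd(g_others, new_val) = gcd(12, 48) = 12

Answer: 12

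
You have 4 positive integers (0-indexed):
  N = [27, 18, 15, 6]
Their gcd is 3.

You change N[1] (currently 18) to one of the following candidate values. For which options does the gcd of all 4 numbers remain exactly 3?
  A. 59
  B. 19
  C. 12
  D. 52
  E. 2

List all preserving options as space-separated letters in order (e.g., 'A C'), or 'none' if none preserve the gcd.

Old gcd = 3; gcd of others (without N[1]) = 3
New gcd for candidate v: gcd(3, v). Preserves old gcd iff gcd(3, v) = 3.
  Option A: v=59, gcd(3,59)=1 -> changes
  Option B: v=19, gcd(3,19)=1 -> changes
  Option C: v=12, gcd(3,12)=3 -> preserves
  Option D: v=52, gcd(3,52)=1 -> changes
  Option E: v=2, gcd(3,2)=1 -> changes

Answer: C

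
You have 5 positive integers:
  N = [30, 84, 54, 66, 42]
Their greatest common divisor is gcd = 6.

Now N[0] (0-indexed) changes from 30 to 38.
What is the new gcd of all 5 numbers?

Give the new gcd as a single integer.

Numbers: [30, 84, 54, 66, 42], gcd = 6
Change: index 0, 30 -> 38
gcd of the OTHER numbers (without index 0): gcd([84, 54, 66, 42]) = 6
New gcd = gcd(g_others, new_val) = gcd(6, 38) = 2

Answer: 2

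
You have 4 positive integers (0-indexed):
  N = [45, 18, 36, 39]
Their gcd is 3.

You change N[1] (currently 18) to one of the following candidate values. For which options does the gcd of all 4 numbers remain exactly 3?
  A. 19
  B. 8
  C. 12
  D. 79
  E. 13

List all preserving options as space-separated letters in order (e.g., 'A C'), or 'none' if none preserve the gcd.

Answer: C

Derivation:
Old gcd = 3; gcd of others (without N[1]) = 3
New gcd for candidate v: gcd(3, v). Preserves old gcd iff gcd(3, v) = 3.
  Option A: v=19, gcd(3,19)=1 -> changes
  Option B: v=8, gcd(3,8)=1 -> changes
  Option C: v=12, gcd(3,12)=3 -> preserves
  Option D: v=79, gcd(3,79)=1 -> changes
  Option E: v=13, gcd(3,13)=1 -> changes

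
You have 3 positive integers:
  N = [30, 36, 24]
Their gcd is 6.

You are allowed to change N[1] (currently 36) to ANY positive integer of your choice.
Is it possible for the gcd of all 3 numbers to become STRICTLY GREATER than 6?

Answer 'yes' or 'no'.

Answer: no

Derivation:
Current gcd = 6
gcd of all OTHER numbers (without N[1]=36): gcd([30, 24]) = 6
The new gcd after any change is gcd(6, new_value).
This can be at most 6.
Since 6 = old gcd 6, the gcd can only stay the same or decrease.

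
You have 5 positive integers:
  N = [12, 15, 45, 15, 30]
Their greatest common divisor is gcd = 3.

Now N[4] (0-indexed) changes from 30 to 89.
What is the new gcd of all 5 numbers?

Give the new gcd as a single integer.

Answer: 1

Derivation:
Numbers: [12, 15, 45, 15, 30], gcd = 3
Change: index 4, 30 -> 89
gcd of the OTHER numbers (without index 4): gcd([12, 15, 45, 15]) = 3
New gcd = gcd(g_others, new_val) = gcd(3, 89) = 1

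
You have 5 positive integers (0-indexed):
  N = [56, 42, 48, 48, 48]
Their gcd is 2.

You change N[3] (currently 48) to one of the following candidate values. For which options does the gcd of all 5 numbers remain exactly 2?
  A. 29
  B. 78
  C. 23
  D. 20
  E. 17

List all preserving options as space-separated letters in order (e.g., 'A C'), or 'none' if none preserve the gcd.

Answer: B D

Derivation:
Old gcd = 2; gcd of others (without N[3]) = 2
New gcd for candidate v: gcd(2, v). Preserves old gcd iff gcd(2, v) = 2.
  Option A: v=29, gcd(2,29)=1 -> changes
  Option B: v=78, gcd(2,78)=2 -> preserves
  Option C: v=23, gcd(2,23)=1 -> changes
  Option D: v=20, gcd(2,20)=2 -> preserves
  Option E: v=17, gcd(2,17)=1 -> changes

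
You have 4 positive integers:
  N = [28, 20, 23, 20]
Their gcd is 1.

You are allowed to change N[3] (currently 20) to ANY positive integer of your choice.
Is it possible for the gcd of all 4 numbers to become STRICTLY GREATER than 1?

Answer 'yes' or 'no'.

Answer: no

Derivation:
Current gcd = 1
gcd of all OTHER numbers (without N[3]=20): gcd([28, 20, 23]) = 1
The new gcd after any change is gcd(1, new_value).
This can be at most 1.
Since 1 = old gcd 1, the gcd can only stay the same or decrease.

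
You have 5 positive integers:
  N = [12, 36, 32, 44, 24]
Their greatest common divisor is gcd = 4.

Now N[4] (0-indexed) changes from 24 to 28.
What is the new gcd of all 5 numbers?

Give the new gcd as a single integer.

Answer: 4

Derivation:
Numbers: [12, 36, 32, 44, 24], gcd = 4
Change: index 4, 24 -> 28
gcd of the OTHER numbers (without index 4): gcd([12, 36, 32, 44]) = 4
New gcd = gcd(g_others, new_val) = gcd(4, 28) = 4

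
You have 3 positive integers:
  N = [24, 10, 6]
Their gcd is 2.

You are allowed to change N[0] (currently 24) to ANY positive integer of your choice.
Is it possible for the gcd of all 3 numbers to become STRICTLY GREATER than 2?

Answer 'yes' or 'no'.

Current gcd = 2
gcd of all OTHER numbers (without N[0]=24): gcd([10, 6]) = 2
The new gcd after any change is gcd(2, new_value).
This can be at most 2.
Since 2 = old gcd 2, the gcd can only stay the same or decrease.

Answer: no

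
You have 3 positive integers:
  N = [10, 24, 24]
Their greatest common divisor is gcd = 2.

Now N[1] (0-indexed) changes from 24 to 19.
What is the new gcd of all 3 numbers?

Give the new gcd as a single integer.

Numbers: [10, 24, 24], gcd = 2
Change: index 1, 24 -> 19
gcd of the OTHER numbers (without index 1): gcd([10, 24]) = 2
New gcd = gcd(g_others, new_val) = gcd(2, 19) = 1

Answer: 1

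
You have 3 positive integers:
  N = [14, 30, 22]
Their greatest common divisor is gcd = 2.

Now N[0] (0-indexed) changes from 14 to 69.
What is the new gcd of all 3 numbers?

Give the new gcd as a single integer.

Numbers: [14, 30, 22], gcd = 2
Change: index 0, 14 -> 69
gcd of the OTHER numbers (without index 0): gcd([30, 22]) = 2
New gcd = gcd(g_others, new_val) = gcd(2, 69) = 1

Answer: 1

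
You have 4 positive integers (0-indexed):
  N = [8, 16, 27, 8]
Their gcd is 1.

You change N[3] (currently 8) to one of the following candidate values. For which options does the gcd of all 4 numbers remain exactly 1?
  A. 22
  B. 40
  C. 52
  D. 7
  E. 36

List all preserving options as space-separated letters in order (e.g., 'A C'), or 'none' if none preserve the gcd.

Answer: A B C D E

Derivation:
Old gcd = 1; gcd of others (without N[3]) = 1
New gcd for candidate v: gcd(1, v). Preserves old gcd iff gcd(1, v) = 1.
  Option A: v=22, gcd(1,22)=1 -> preserves
  Option B: v=40, gcd(1,40)=1 -> preserves
  Option C: v=52, gcd(1,52)=1 -> preserves
  Option D: v=7, gcd(1,7)=1 -> preserves
  Option E: v=36, gcd(1,36)=1 -> preserves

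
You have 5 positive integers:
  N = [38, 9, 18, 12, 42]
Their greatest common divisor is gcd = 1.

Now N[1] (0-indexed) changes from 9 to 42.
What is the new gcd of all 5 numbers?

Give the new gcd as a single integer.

Answer: 2

Derivation:
Numbers: [38, 9, 18, 12, 42], gcd = 1
Change: index 1, 9 -> 42
gcd of the OTHER numbers (without index 1): gcd([38, 18, 12, 42]) = 2
New gcd = gcd(g_others, new_val) = gcd(2, 42) = 2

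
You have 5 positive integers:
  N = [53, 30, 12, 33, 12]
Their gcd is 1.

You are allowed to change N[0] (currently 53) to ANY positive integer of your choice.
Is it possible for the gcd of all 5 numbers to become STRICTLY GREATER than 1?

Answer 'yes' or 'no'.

Current gcd = 1
gcd of all OTHER numbers (without N[0]=53): gcd([30, 12, 33, 12]) = 3
The new gcd after any change is gcd(3, new_value).
This can be at most 3.
Since 3 > old gcd 1, the gcd CAN increase (e.g., set N[0] = 3).

Answer: yes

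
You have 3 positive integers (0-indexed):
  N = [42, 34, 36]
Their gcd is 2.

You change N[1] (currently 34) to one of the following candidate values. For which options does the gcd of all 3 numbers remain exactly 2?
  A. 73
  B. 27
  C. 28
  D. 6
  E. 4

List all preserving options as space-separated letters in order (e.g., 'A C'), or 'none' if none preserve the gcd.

Answer: C E

Derivation:
Old gcd = 2; gcd of others (without N[1]) = 6
New gcd for candidate v: gcd(6, v). Preserves old gcd iff gcd(6, v) = 2.
  Option A: v=73, gcd(6,73)=1 -> changes
  Option B: v=27, gcd(6,27)=3 -> changes
  Option C: v=28, gcd(6,28)=2 -> preserves
  Option D: v=6, gcd(6,6)=6 -> changes
  Option E: v=4, gcd(6,4)=2 -> preserves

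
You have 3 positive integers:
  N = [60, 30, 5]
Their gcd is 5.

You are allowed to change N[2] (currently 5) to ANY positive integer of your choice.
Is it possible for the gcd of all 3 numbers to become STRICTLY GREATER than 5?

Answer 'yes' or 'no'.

Answer: yes

Derivation:
Current gcd = 5
gcd of all OTHER numbers (without N[2]=5): gcd([60, 30]) = 30
The new gcd after any change is gcd(30, new_value).
This can be at most 30.
Since 30 > old gcd 5, the gcd CAN increase (e.g., set N[2] = 30).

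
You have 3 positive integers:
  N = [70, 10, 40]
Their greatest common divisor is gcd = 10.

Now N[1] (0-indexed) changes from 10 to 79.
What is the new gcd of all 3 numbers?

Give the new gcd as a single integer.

Answer: 1

Derivation:
Numbers: [70, 10, 40], gcd = 10
Change: index 1, 10 -> 79
gcd of the OTHER numbers (without index 1): gcd([70, 40]) = 10
New gcd = gcd(g_others, new_val) = gcd(10, 79) = 1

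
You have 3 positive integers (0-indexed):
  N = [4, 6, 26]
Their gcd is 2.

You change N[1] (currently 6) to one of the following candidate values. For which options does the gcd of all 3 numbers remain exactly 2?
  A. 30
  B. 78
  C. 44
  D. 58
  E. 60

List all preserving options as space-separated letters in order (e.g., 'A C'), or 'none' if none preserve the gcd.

Answer: A B C D E

Derivation:
Old gcd = 2; gcd of others (without N[1]) = 2
New gcd for candidate v: gcd(2, v). Preserves old gcd iff gcd(2, v) = 2.
  Option A: v=30, gcd(2,30)=2 -> preserves
  Option B: v=78, gcd(2,78)=2 -> preserves
  Option C: v=44, gcd(2,44)=2 -> preserves
  Option D: v=58, gcd(2,58)=2 -> preserves
  Option E: v=60, gcd(2,60)=2 -> preserves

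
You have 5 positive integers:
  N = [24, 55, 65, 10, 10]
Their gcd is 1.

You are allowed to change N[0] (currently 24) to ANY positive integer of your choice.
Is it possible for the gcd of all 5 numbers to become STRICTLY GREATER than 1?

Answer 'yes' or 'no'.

Current gcd = 1
gcd of all OTHER numbers (without N[0]=24): gcd([55, 65, 10, 10]) = 5
The new gcd after any change is gcd(5, new_value).
This can be at most 5.
Since 5 > old gcd 1, the gcd CAN increase (e.g., set N[0] = 5).

Answer: yes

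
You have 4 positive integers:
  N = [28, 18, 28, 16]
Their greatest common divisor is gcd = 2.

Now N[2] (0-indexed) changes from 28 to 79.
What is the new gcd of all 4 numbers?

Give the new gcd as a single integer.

Numbers: [28, 18, 28, 16], gcd = 2
Change: index 2, 28 -> 79
gcd of the OTHER numbers (without index 2): gcd([28, 18, 16]) = 2
New gcd = gcd(g_others, new_val) = gcd(2, 79) = 1

Answer: 1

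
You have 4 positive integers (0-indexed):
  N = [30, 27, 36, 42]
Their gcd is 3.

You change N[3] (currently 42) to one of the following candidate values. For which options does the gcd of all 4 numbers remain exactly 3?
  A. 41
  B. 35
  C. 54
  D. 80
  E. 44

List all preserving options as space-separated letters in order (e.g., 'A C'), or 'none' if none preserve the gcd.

Old gcd = 3; gcd of others (without N[3]) = 3
New gcd for candidate v: gcd(3, v). Preserves old gcd iff gcd(3, v) = 3.
  Option A: v=41, gcd(3,41)=1 -> changes
  Option B: v=35, gcd(3,35)=1 -> changes
  Option C: v=54, gcd(3,54)=3 -> preserves
  Option D: v=80, gcd(3,80)=1 -> changes
  Option E: v=44, gcd(3,44)=1 -> changes

Answer: C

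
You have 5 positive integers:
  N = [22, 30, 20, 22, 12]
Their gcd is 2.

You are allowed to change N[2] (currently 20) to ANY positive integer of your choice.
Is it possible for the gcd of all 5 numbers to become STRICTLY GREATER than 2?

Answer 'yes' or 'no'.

Answer: no

Derivation:
Current gcd = 2
gcd of all OTHER numbers (without N[2]=20): gcd([22, 30, 22, 12]) = 2
The new gcd after any change is gcd(2, new_value).
This can be at most 2.
Since 2 = old gcd 2, the gcd can only stay the same or decrease.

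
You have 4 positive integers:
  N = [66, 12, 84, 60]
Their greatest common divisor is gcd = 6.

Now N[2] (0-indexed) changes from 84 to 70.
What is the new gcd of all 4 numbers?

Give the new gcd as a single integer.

Numbers: [66, 12, 84, 60], gcd = 6
Change: index 2, 84 -> 70
gcd of the OTHER numbers (without index 2): gcd([66, 12, 60]) = 6
New gcd = gcd(g_others, new_val) = gcd(6, 70) = 2

Answer: 2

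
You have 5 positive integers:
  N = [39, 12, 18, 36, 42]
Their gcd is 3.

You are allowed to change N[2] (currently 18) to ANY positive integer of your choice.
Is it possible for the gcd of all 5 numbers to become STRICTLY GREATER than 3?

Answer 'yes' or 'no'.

Answer: no

Derivation:
Current gcd = 3
gcd of all OTHER numbers (without N[2]=18): gcd([39, 12, 36, 42]) = 3
The new gcd after any change is gcd(3, new_value).
This can be at most 3.
Since 3 = old gcd 3, the gcd can only stay the same or decrease.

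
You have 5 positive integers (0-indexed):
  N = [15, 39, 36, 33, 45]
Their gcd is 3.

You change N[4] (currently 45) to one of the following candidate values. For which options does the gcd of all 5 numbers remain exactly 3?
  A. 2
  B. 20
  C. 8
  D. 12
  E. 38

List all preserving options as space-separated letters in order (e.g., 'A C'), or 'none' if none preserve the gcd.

Answer: D

Derivation:
Old gcd = 3; gcd of others (without N[4]) = 3
New gcd for candidate v: gcd(3, v). Preserves old gcd iff gcd(3, v) = 3.
  Option A: v=2, gcd(3,2)=1 -> changes
  Option B: v=20, gcd(3,20)=1 -> changes
  Option C: v=8, gcd(3,8)=1 -> changes
  Option D: v=12, gcd(3,12)=3 -> preserves
  Option E: v=38, gcd(3,38)=1 -> changes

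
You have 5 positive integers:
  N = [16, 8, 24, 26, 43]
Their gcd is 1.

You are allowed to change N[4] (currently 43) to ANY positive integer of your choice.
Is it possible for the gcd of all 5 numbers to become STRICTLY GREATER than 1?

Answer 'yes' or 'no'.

Current gcd = 1
gcd of all OTHER numbers (without N[4]=43): gcd([16, 8, 24, 26]) = 2
The new gcd after any change is gcd(2, new_value).
This can be at most 2.
Since 2 > old gcd 1, the gcd CAN increase (e.g., set N[4] = 2).

Answer: yes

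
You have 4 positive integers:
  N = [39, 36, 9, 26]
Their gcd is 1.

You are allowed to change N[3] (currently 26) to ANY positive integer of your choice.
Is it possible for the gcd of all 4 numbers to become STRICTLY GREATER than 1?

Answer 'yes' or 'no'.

Answer: yes

Derivation:
Current gcd = 1
gcd of all OTHER numbers (without N[3]=26): gcd([39, 36, 9]) = 3
The new gcd after any change is gcd(3, new_value).
This can be at most 3.
Since 3 > old gcd 1, the gcd CAN increase (e.g., set N[3] = 3).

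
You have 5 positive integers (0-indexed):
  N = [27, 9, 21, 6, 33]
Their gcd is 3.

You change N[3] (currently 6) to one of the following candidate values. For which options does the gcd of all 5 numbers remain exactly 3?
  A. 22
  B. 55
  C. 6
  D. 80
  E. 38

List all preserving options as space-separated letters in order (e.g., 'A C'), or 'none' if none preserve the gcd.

Old gcd = 3; gcd of others (without N[3]) = 3
New gcd for candidate v: gcd(3, v). Preserves old gcd iff gcd(3, v) = 3.
  Option A: v=22, gcd(3,22)=1 -> changes
  Option B: v=55, gcd(3,55)=1 -> changes
  Option C: v=6, gcd(3,6)=3 -> preserves
  Option D: v=80, gcd(3,80)=1 -> changes
  Option E: v=38, gcd(3,38)=1 -> changes

Answer: C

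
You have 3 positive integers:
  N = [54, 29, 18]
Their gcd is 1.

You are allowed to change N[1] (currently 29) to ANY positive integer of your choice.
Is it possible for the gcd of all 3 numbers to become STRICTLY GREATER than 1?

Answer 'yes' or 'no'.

Answer: yes

Derivation:
Current gcd = 1
gcd of all OTHER numbers (without N[1]=29): gcd([54, 18]) = 18
The new gcd after any change is gcd(18, new_value).
This can be at most 18.
Since 18 > old gcd 1, the gcd CAN increase (e.g., set N[1] = 18).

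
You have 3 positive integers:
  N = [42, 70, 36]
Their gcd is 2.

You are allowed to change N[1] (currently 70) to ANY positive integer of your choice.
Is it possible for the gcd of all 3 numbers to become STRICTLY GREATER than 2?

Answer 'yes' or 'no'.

Current gcd = 2
gcd of all OTHER numbers (without N[1]=70): gcd([42, 36]) = 6
The new gcd after any change is gcd(6, new_value).
This can be at most 6.
Since 6 > old gcd 2, the gcd CAN increase (e.g., set N[1] = 6).

Answer: yes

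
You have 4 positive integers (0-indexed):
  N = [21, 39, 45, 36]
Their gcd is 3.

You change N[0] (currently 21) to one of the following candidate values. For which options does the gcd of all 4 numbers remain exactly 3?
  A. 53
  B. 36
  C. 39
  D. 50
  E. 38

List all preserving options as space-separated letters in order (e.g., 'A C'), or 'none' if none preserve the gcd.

Old gcd = 3; gcd of others (without N[0]) = 3
New gcd for candidate v: gcd(3, v). Preserves old gcd iff gcd(3, v) = 3.
  Option A: v=53, gcd(3,53)=1 -> changes
  Option B: v=36, gcd(3,36)=3 -> preserves
  Option C: v=39, gcd(3,39)=3 -> preserves
  Option D: v=50, gcd(3,50)=1 -> changes
  Option E: v=38, gcd(3,38)=1 -> changes

Answer: B C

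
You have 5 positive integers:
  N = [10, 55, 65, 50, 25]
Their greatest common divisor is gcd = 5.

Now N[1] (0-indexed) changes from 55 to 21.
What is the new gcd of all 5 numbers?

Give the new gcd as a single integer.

Numbers: [10, 55, 65, 50, 25], gcd = 5
Change: index 1, 55 -> 21
gcd of the OTHER numbers (without index 1): gcd([10, 65, 50, 25]) = 5
New gcd = gcd(g_others, new_val) = gcd(5, 21) = 1

Answer: 1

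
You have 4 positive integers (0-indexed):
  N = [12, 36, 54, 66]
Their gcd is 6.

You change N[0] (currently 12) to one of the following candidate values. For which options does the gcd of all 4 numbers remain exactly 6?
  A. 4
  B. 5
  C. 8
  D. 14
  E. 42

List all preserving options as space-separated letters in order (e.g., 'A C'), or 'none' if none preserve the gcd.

Old gcd = 6; gcd of others (without N[0]) = 6
New gcd for candidate v: gcd(6, v). Preserves old gcd iff gcd(6, v) = 6.
  Option A: v=4, gcd(6,4)=2 -> changes
  Option B: v=5, gcd(6,5)=1 -> changes
  Option C: v=8, gcd(6,8)=2 -> changes
  Option D: v=14, gcd(6,14)=2 -> changes
  Option E: v=42, gcd(6,42)=6 -> preserves

Answer: E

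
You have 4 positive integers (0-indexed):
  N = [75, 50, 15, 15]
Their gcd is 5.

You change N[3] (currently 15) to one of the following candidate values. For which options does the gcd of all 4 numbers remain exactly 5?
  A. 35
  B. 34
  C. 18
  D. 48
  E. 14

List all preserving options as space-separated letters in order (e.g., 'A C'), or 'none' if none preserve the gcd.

Old gcd = 5; gcd of others (without N[3]) = 5
New gcd for candidate v: gcd(5, v). Preserves old gcd iff gcd(5, v) = 5.
  Option A: v=35, gcd(5,35)=5 -> preserves
  Option B: v=34, gcd(5,34)=1 -> changes
  Option C: v=18, gcd(5,18)=1 -> changes
  Option D: v=48, gcd(5,48)=1 -> changes
  Option E: v=14, gcd(5,14)=1 -> changes

Answer: A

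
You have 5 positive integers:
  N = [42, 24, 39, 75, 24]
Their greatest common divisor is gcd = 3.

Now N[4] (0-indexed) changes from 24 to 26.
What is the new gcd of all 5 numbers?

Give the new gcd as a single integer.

Numbers: [42, 24, 39, 75, 24], gcd = 3
Change: index 4, 24 -> 26
gcd of the OTHER numbers (without index 4): gcd([42, 24, 39, 75]) = 3
New gcd = gcd(g_others, new_val) = gcd(3, 26) = 1

Answer: 1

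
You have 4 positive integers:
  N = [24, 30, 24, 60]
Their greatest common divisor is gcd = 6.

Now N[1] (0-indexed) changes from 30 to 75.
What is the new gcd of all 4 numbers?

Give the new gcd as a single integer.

Numbers: [24, 30, 24, 60], gcd = 6
Change: index 1, 30 -> 75
gcd of the OTHER numbers (without index 1): gcd([24, 24, 60]) = 12
New gcd = gcd(g_others, new_val) = gcd(12, 75) = 3

Answer: 3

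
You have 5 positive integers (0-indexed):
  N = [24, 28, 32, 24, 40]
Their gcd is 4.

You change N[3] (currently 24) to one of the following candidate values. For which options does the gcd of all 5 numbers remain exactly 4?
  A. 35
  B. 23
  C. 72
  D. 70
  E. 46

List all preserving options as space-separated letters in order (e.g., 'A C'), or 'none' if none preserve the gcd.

Answer: C

Derivation:
Old gcd = 4; gcd of others (without N[3]) = 4
New gcd for candidate v: gcd(4, v). Preserves old gcd iff gcd(4, v) = 4.
  Option A: v=35, gcd(4,35)=1 -> changes
  Option B: v=23, gcd(4,23)=1 -> changes
  Option C: v=72, gcd(4,72)=4 -> preserves
  Option D: v=70, gcd(4,70)=2 -> changes
  Option E: v=46, gcd(4,46)=2 -> changes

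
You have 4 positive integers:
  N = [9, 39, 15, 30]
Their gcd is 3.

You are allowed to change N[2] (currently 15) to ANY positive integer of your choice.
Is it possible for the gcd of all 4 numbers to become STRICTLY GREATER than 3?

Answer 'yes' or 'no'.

Current gcd = 3
gcd of all OTHER numbers (without N[2]=15): gcd([9, 39, 30]) = 3
The new gcd after any change is gcd(3, new_value).
This can be at most 3.
Since 3 = old gcd 3, the gcd can only stay the same or decrease.

Answer: no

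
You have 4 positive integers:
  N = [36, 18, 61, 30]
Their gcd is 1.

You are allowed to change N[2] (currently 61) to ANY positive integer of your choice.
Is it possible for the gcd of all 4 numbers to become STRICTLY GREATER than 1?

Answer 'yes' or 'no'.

Answer: yes

Derivation:
Current gcd = 1
gcd of all OTHER numbers (without N[2]=61): gcd([36, 18, 30]) = 6
The new gcd after any change is gcd(6, new_value).
This can be at most 6.
Since 6 > old gcd 1, the gcd CAN increase (e.g., set N[2] = 6).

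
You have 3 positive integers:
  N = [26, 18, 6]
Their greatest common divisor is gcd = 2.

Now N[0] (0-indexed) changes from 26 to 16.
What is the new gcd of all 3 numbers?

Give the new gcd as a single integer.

Answer: 2

Derivation:
Numbers: [26, 18, 6], gcd = 2
Change: index 0, 26 -> 16
gcd of the OTHER numbers (without index 0): gcd([18, 6]) = 6
New gcd = gcd(g_others, new_val) = gcd(6, 16) = 2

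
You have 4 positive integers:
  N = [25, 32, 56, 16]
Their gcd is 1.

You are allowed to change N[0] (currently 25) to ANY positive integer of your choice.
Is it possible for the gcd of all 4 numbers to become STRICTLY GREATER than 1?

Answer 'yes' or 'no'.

Current gcd = 1
gcd of all OTHER numbers (without N[0]=25): gcd([32, 56, 16]) = 8
The new gcd after any change is gcd(8, new_value).
This can be at most 8.
Since 8 > old gcd 1, the gcd CAN increase (e.g., set N[0] = 8).

Answer: yes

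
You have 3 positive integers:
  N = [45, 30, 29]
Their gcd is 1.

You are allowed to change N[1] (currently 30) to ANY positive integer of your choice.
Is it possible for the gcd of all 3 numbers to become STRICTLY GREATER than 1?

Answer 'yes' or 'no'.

Current gcd = 1
gcd of all OTHER numbers (without N[1]=30): gcd([45, 29]) = 1
The new gcd after any change is gcd(1, new_value).
This can be at most 1.
Since 1 = old gcd 1, the gcd can only stay the same or decrease.

Answer: no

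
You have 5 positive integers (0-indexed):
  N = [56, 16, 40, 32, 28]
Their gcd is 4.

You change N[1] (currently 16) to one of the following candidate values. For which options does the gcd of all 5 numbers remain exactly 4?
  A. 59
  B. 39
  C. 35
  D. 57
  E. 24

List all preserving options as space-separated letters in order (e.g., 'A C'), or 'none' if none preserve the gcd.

Old gcd = 4; gcd of others (without N[1]) = 4
New gcd for candidate v: gcd(4, v). Preserves old gcd iff gcd(4, v) = 4.
  Option A: v=59, gcd(4,59)=1 -> changes
  Option B: v=39, gcd(4,39)=1 -> changes
  Option C: v=35, gcd(4,35)=1 -> changes
  Option D: v=57, gcd(4,57)=1 -> changes
  Option E: v=24, gcd(4,24)=4 -> preserves

Answer: E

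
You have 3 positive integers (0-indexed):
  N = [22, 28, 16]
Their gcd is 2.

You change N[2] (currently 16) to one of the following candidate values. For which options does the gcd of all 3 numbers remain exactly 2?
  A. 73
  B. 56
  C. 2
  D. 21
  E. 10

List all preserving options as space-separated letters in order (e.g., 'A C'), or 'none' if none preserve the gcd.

Answer: B C E

Derivation:
Old gcd = 2; gcd of others (without N[2]) = 2
New gcd for candidate v: gcd(2, v). Preserves old gcd iff gcd(2, v) = 2.
  Option A: v=73, gcd(2,73)=1 -> changes
  Option B: v=56, gcd(2,56)=2 -> preserves
  Option C: v=2, gcd(2,2)=2 -> preserves
  Option D: v=21, gcd(2,21)=1 -> changes
  Option E: v=10, gcd(2,10)=2 -> preserves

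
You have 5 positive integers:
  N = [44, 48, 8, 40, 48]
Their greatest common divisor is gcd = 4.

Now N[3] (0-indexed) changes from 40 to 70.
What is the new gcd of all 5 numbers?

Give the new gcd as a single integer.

Numbers: [44, 48, 8, 40, 48], gcd = 4
Change: index 3, 40 -> 70
gcd of the OTHER numbers (without index 3): gcd([44, 48, 8, 48]) = 4
New gcd = gcd(g_others, new_val) = gcd(4, 70) = 2

Answer: 2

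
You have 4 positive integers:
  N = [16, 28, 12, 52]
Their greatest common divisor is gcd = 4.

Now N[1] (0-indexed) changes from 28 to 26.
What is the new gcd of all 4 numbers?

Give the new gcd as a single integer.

Numbers: [16, 28, 12, 52], gcd = 4
Change: index 1, 28 -> 26
gcd of the OTHER numbers (without index 1): gcd([16, 12, 52]) = 4
New gcd = gcd(g_others, new_val) = gcd(4, 26) = 2

Answer: 2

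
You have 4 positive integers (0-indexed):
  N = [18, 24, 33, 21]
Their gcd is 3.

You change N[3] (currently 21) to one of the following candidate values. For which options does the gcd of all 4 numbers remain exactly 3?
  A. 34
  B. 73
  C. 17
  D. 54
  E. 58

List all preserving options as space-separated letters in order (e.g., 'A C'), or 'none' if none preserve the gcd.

Answer: D

Derivation:
Old gcd = 3; gcd of others (without N[3]) = 3
New gcd for candidate v: gcd(3, v). Preserves old gcd iff gcd(3, v) = 3.
  Option A: v=34, gcd(3,34)=1 -> changes
  Option B: v=73, gcd(3,73)=1 -> changes
  Option C: v=17, gcd(3,17)=1 -> changes
  Option D: v=54, gcd(3,54)=3 -> preserves
  Option E: v=58, gcd(3,58)=1 -> changes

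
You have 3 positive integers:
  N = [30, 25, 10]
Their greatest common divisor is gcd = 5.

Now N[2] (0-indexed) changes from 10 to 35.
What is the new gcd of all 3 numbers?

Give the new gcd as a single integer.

Answer: 5

Derivation:
Numbers: [30, 25, 10], gcd = 5
Change: index 2, 10 -> 35
gcd of the OTHER numbers (without index 2): gcd([30, 25]) = 5
New gcd = gcd(g_others, new_val) = gcd(5, 35) = 5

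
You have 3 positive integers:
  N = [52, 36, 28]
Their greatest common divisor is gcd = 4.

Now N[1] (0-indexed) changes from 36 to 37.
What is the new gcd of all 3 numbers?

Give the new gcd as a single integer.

Answer: 1

Derivation:
Numbers: [52, 36, 28], gcd = 4
Change: index 1, 36 -> 37
gcd of the OTHER numbers (without index 1): gcd([52, 28]) = 4
New gcd = gcd(g_others, new_val) = gcd(4, 37) = 1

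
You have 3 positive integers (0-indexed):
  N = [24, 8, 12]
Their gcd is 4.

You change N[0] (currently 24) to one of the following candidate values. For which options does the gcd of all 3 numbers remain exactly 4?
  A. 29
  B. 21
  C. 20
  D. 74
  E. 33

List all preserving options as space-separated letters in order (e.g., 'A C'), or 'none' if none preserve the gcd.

Answer: C

Derivation:
Old gcd = 4; gcd of others (without N[0]) = 4
New gcd for candidate v: gcd(4, v). Preserves old gcd iff gcd(4, v) = 4.
  Option A: v=29, gcd(4,29)=1 -> changes
  Option B: v=21, gcd(4,21)=1 -> changes
  Option C: v=20, gcd(4,20)=4 -> preserves
  Option D: v=74, gcd(4,74)=2 -> changes
  Option E: v=33, gcd(4,33)=1 -> changes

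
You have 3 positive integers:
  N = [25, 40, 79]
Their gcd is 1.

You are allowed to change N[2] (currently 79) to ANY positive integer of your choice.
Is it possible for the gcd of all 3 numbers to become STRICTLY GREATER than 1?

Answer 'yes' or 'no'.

Current gcd = 1
gcd of all OTHER numbers (without N[2]=79): gcd([25, 40]) = 5
The new gcd after any change is gcd(5, new_value).
This can be at most 5.
Since 5 > old gcd 1, the gcd CAN increase (e.g., set N[2] = 5).

Answer: yes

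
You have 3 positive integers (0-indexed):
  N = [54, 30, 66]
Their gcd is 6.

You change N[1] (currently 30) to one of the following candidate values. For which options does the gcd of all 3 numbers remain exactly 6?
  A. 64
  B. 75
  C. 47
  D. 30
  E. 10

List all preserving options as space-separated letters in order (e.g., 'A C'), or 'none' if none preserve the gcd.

Answer: D

Derivation:
Old gcd = 6; gcd of others (without N[1]) = 6
New gcd for candidate v: gcd(6, v). Preserves old gcd iff gcd(6, v) = 6.
  Option A: v=64, gcd(6,64)=2 -> changes
  Option B: v=75, gcd(6,75)=3 -> changes
  Option C: v=47, gcd(6,47)=1 -> changes
  Option D: v=30, gcd(6,30)=6 -> preserves
  Option E: v=10, gcd(6,10)=2 -> changes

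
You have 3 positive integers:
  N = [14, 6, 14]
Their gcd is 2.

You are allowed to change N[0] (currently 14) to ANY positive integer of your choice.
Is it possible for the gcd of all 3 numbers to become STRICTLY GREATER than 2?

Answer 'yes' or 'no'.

Current gcd = 2
gcd of all OTHER numbers (without N[0]=14): gcd([6, 14]) = 2
The new gcd after any change is gcd(2, new_value).
This can be at most 2.
Since 2 = old gcd 2, the gcd can only stay the same or decrease.

Answer: no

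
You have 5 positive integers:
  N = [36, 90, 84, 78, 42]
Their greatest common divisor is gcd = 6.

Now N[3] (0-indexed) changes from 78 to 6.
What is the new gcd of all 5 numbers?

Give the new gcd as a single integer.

Answer: 6

Derivation:
Numbers: [36, 90, 84, 78, 42], gcd = 6
Change: index 3, 78 -> 6
gcd of the OTHER numbers (without index 3): gcd([36, 90, 84, 42]) = 6
New gcd = gcd(g_others, new_val) = gcd(6, 6) = 6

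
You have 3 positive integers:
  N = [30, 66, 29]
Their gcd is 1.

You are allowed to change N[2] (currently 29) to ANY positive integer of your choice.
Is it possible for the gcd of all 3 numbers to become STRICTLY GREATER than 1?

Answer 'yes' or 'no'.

Answer: yes

Derivation:
Current gcd = 1
gcd of all OTHER numbers (without N[2]=29): gcd([30, 66]) = 6
The new gcd after any change is gcd(6, new_value).
This can be at most 6.
Since 6 > old gcd 1, the gcd CAN increase (e.g., set N[2] = 6).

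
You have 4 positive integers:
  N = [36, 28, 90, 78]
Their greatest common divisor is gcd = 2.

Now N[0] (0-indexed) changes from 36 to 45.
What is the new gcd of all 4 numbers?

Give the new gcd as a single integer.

Answer: 1

Derivation:
Numbers: [36, 28, 90, 78], gcd = 2
Change: index 0, 36 -> 45
gcd of the OTHER numbers (without index 0): gcd([28, 90, 78]) = 2
New gcd = gcd(g_others, new_val) = gcd(2, 45) = 1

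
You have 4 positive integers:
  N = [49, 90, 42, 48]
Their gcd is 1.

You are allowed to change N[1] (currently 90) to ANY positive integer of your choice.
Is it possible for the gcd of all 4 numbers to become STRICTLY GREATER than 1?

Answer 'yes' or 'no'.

Current gcd = 1
gcd of all OTHER numbers (without N[1]=90): gcd([49, 42, 48]) = 1
The new gcd after any change is gcd(1, new_value).
This can be at most 1.
Since 1 = old gcd 1, the gcd can only stay the same or decrease.

Answer: no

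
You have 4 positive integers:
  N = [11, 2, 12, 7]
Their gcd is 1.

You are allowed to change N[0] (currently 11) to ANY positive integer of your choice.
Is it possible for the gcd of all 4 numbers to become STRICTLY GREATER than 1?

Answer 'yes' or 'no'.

Current gcd = 1
gcd of all OTHER numbers (without N[0]=11): gcd([2, 12, 7]) = 1
The new gcd after any change is gcd(1, new_value).
This can be at most 1.
Since 1 = old gcd 1, the gcd can only stay the same or decrease.

Answer: no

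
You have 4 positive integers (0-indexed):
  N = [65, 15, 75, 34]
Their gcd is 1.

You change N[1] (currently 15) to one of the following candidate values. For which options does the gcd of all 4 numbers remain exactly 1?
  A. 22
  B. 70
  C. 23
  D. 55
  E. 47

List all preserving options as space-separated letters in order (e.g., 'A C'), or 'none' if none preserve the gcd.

Answer: A B C D E

Derivation:
Old gcd = 1; gcd of others (without N[1]) = 1
New gcd for candidate v: gcd(1, v). Preserves old gcd iff gcd(1, v) = 1.
  Option A: v=22, gcd(1,22)=1 -> preserves
  Option B: v=70, gcd(1,70)=1 -> preserves
  Option C: v=23, gcd(1,23)=1 -> preserves
  Option D: v=55, gcd(1,55)=1 -> preserves
  Option E: v=47, gcd(1,47)=1 -> preserves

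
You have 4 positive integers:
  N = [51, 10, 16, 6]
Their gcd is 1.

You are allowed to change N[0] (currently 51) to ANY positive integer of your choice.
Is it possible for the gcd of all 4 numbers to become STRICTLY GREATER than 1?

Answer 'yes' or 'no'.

Current gcd = 1
gcd of all OTHER numbers (without N[0]=51): gcd([10, 16, 6]) = 2
The new gcd after any change is gcd(2, new_value).
This can be at most 2.
Since 2 > old gcd 1, the gcd CAN increase (e.g., set N[0] = 2).

Answer: yes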